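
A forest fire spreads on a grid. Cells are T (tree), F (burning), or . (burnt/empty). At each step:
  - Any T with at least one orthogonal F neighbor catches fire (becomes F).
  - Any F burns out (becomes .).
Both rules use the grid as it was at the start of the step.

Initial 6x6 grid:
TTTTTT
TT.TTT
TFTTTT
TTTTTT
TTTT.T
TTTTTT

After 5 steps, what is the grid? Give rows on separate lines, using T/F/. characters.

Step 1: 4 trees catch fire, 1 burn out
  TTTTTT
  TF.TTT
  F.FTTT
  TFTTTT
  TTTT.T
  TTTTTT
Step 2: 6 trees catch fire, 4 burn out
  TFTTTT
  F..TTT
  ...FTT
  F.FTTT
  TFTT.T
  TTTTTT
Step 3: 8 trees catch fire, 6 burn out
  F.FTTT
  ...FTT
  ....FT
  ...FTT
  F.FT.T
  TFTTTT
Step 4: 7 trees catch fire, 8 burn out
  ...FTT
  ....FT
  .....F
  ....FT
  ...F.T
  F.FTTT
Step 5: 4 trees catch fire, 7 burn out
  ....FT
  .....F
  ......
  .....F
  .....T
  ...FTT

....FT
.....F
......
.....F
.....T
...FTT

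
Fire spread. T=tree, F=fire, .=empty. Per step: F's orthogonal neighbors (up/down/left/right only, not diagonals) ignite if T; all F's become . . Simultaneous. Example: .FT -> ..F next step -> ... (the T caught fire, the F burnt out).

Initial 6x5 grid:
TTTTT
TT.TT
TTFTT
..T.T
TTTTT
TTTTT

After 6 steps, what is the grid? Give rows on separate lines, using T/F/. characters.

Step 1: 3 trees catch fire, 1 burn out
  TTTTT
  TT.TT
  TF.FT
  ..F.T
  TTTTT
  TTTTT
Step 2: 5 trees catch fire, 3 burn out
  TTTTT
  TF.FT
  F...F
  ....T
  TTFTT
  TTTTT
Step 3: 8 trees catch fire, 5 burn out
  TFTFT
  F...F
  .....
  ....F
  TF.FT
  TTFTT
Step 4: 7 trees catch fire, 8 burn out
  F.F.F
  .....
  .....
  .....
  F...F
  TF.FT
Step 5: 2 trees catch fire, 7 burn out
  .....
  .....
  .....
  .....
  .....
  F...F
Step 6: 0 trees catch fire, 2 burn out
  .....
  .....
  .....
  .....
  .....
  .....

.....
.....
.....
.....
.....
.....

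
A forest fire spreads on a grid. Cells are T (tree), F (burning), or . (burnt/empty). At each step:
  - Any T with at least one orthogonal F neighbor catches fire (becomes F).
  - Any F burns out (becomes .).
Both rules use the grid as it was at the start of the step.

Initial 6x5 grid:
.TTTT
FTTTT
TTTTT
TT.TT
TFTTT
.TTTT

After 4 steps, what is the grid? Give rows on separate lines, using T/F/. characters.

Step 1: 6 trees catch fire, 2 burn out
  .TTTT
  .FTTT
  FTTTT
  TF.TT
  F.FTT
  .FTTT
Step 2: 6 trees catch fire, 6 burn out
  .FTTT
  ..FTT
  .FTTT
  F..TT
  ...FT
  ..FTT
Step 3: 6 trees catch fire, 6 burn out
  ..FTT
  ...FT
  ..FTT
  ...FT
  ....F
  ...FT
Step 4: 5 trees catch fire, 6 burn out
  ...FT
  ....F
  ...FT
  ....F
  .....
  ....F

...FT
....F
...FT
....F
.....
....F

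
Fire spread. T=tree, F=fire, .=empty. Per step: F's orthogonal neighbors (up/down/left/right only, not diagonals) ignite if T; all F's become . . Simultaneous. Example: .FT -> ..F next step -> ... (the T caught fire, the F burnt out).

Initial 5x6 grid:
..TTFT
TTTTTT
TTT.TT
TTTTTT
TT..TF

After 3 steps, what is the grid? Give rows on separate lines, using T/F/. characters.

Step 1: 5 trees catch fire, 2 burn out
  ..TF.F
  TTTTFT
  TTT.TT
  TTTTTF
  TT..F.
Step 2: 6 trees catch fire, 5 burn out
  ..F...
  TTTF.F
  TTT.FF
  TTTTF.
  TT....
Step 3: 2 trees catch fire, 6 burn out
  ......
  TTF...
  TTT...
  TTTF..
  TT....

......
TTF...
TTT...
TTTF..
TT....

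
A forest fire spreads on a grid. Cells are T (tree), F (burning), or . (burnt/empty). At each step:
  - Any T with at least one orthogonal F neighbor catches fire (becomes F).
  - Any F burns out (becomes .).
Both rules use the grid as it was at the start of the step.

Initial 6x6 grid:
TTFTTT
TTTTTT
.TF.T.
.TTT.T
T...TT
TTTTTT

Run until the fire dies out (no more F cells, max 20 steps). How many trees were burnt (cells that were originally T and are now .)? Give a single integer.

Step 1: +5 fires, +2 burnt (F count now 5)
Step 2: +6 fires, +5 burnt (F count now 6)
Step 3: +3 fires, +6 burnt (F count now 3)
Step 4: +2 fires, +3 burnt (F count now 2)
Step 5: +0 fires, +2 burnt (F count now 0)
Fire out after step 5
Initially T: 26, now '.': 26
Total burnt (originally-T cells now '.'): 16

Answer: 16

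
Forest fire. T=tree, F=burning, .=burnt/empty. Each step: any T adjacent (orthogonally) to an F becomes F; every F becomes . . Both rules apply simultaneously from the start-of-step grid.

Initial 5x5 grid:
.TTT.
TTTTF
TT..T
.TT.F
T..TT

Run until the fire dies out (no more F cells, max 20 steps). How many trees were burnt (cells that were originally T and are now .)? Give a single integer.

Answer: 14

Derivation:
Step 1: +3 fires, +2 burnt (F count now 3)
Step 2: +3 fires, +3 burnt (F count now 3)
Step 3: +2 fires, +3 burnt (F count now 2)
Step 4: +3 fires, +2 burnt (F count now 3)
Step 5: +2 fires, +3 burnt (F count now 2)
Step 6: +1 fires, +2 burnt (F count now 1)
Step 7: +0 fires, +1 burnt (F count now 0)
Fire out after step 7
Initially T: 15, now '.': 24
Total burnt (originally-T cells now '.'): 14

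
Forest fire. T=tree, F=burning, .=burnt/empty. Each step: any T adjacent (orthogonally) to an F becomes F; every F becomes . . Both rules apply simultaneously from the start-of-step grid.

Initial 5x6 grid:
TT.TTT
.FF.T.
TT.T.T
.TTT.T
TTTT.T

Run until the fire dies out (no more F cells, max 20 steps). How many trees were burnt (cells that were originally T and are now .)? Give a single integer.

Step 1: +2 fires, +2 burnt (F count now 2)
Step 2: +3 fires, +2 burnt (F count now 3)
Step 3: +2 fires, +3 burnt (F count now 2)
Step 4: +3 fires, +2 burnt (F count now 3)
Step 5: +2 fires, +3 burnt (F count now 2)
Step 6: +0 fires, +2 burnt (F count now 0)
Fire out after step 6
Initially T: 19, now '.': 23
Total burnt (originally-T cells now '.'): 12

Answer: 12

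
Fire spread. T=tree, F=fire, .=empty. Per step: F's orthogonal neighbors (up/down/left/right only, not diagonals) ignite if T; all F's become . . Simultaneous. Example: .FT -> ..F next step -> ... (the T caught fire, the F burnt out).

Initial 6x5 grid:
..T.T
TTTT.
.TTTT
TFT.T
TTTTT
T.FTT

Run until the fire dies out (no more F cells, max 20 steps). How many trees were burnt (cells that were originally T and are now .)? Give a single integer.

Step 1: +6 fires, +2 burnt (F count now 6)
Step 2: +5 fires, +6 burnt (F count now 5)
Step 3: +5 fires, +5 burnt (F count now 5)
Step 4: +4 fires, +5 burnt (F count now 4)
Step 5: +0 fires, +4 burnt (F count now 0)
Fire out after step 5
Initially T: 21, now '.': 29
Total burnt (originally-T cells now '.'): 20

Answer: 20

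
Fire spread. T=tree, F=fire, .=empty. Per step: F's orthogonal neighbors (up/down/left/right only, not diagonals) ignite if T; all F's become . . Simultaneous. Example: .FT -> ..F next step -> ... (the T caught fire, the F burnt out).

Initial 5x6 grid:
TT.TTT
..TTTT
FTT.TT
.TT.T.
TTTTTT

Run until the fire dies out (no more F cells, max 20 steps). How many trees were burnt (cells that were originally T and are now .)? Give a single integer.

Answer: 20

Derivation:
Step 1: +1 fires, +1 burnt (F count now 1)
Step 2: +2 fires, +1 burnt (F count now 2)
Step 3: +3 fires, +2 burnt (F count now 3)
Step 4: +3 fires, +3 burnt (F count now 3)
Step 5: +3 fires, +3 burnt (F count now 3)
Step 6: +4 fires, +3 burnt (F count now 4)
Step 7: +4 fires, +4 burnt (F count now 4)
Step 8: +0 fires, +4 burnt (F count now 0)
Fire out after step 8
Initially T: 22, now '.': 28
Total burnt (originally-T cells now '.'): 20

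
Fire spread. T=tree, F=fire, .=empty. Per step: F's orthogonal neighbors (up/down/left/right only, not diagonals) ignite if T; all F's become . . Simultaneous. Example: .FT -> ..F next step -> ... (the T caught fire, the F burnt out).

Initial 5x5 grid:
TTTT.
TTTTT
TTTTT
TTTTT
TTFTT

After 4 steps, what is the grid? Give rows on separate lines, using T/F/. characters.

Step 1: 3 trees catch fire, 1 burn out
  TTTT.
  TTTTT
  TTTTT
  TTFTT
  TF.FT
Step 2: 5 trees catch fire, 3 burn out
  TTTT.
  TTTTT
  TTFTT
  TF.FT
  F...F
Step 3: 5 trees catch fire, 5 burn out
  TTTT.
  TTFTT
  TF.FT
  F...F
  .....
Step 4: 5 trees catch fire, 5 burn out
  TTFT.
  TF.FT
  F...F
  .....
  .....

TTFT.
TF.FT
F...F
.....
.....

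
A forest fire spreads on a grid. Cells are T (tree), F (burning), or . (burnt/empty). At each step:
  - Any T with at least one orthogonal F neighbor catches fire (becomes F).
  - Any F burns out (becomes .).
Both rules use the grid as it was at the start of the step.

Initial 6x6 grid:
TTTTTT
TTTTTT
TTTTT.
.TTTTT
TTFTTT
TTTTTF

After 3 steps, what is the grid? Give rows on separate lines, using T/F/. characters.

Step 1: 6 trees catch fire, 2 burn out
  TTTTTT
  TTTTTT
  TTTTT.
  .TFTTT
  TF.FTF
  TTFTF.
Step 2: 8 trees catch fire, 6 burn out
  TTTTTT
  TTTTTT
  TTFTT.
  .F.FTF
  F...F.
  TF.F..
Step 3: 5 trees catch fire, 8 burn out
  TTTTTT
  TTFTTT
  TF.FT.
  ....F.
  ......
  F.....

TTTTTT
TTFTTT
TF.FT.
....F.
......
F.....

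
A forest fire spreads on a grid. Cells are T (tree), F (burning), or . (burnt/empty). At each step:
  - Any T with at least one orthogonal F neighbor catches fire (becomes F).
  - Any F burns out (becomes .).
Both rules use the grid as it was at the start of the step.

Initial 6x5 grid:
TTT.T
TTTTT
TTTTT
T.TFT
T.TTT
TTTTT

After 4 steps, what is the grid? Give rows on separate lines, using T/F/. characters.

Step 1: 4 trees catch fire, 1 burn out
  TTT.T
  TTTTT
  TTTFT
  T.F.F
  T.TFT
  TTTTT
Step 2: 6 trees catch fire, 4 burn out
  TTT.T
  TTTFT
  TTF.F
  T....
  T.F.F
  TTTFT
Step 3: 5 trees catch fire, 6 burn out
  TTT.T
  TTF.F
  TF...
  T....
  T....
  TTF.F
Step 4: 5 trees catch fire, 5 burn out
  TTF.F
  TF...
  F....
  T....
  T....
  TF...

TTF.F
TF...
F....
T....
T....
TF...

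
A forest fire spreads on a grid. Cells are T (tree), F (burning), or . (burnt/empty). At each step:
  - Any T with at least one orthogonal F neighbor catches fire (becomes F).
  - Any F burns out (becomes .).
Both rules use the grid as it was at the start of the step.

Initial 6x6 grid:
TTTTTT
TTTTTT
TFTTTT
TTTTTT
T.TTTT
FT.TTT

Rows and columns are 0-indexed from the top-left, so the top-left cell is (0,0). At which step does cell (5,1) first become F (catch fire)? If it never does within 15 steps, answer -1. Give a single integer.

Step 1: cell (5,1)='F' (+6 fires, +2 burnt)
  -> target ignites at step 1
Step 2: cell (5,1)='.' (+6 fires, +6 burnt)
Step 3: cell (5,1)='.' (+6 fires, +6 burnt)
Step 4: cell (5,1)='.' (+5 fires, +6 burnt)
Step 5: cell (5,1)='.' (+5 fires, +5 burnt)
Step 6: cell (5,1)='.' (+3 fires, +5 burnt)
Step 7: cell (5,1)='.' (+1 fires, +3 burnt)
Step 8: cell (5,1)='.' (+0 fires, +1 burnt)
  fire out at step 8

1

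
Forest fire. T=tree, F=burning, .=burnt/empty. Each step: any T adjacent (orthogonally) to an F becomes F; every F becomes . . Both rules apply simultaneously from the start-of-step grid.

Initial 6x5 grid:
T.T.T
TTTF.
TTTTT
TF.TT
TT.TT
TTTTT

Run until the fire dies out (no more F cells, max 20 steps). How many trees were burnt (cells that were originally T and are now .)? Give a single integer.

Step 1: +5 fires, +2 burnt (F count now 5)
Step 2: +8 fires, +5 burnt (F count now 8)
Step 3: +5 fires, +8 burnt (F count now 5)
Step 4: +3 fires, +5 burnt (F count now 3)
Step 5: +1 fires, +3 burnt (F count now 1)
Step 6: +0 fires, +1 burnt (F count now 0)
Fire out after step 6
Initially T: 23, now '.': 29
Total burnt (originally-T cells now '.'): 22

Answer: 22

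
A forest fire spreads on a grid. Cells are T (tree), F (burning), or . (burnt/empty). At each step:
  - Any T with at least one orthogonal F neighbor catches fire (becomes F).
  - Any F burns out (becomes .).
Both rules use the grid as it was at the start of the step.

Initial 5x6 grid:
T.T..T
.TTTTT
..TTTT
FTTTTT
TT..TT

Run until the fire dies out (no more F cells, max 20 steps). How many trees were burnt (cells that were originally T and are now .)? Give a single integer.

Step 1: +2 fires, +1 burnt (F count now 2)
Step 2: +2 fires, +2 burnt (F count now 2)
Step 3: +2 fires, +2 burnt (F count now 2)
Step 4: +3 fires, +2 burnt (F count now 3)
Step 5: +6 fires, +3 burnt (F count now 6)
Step 6: +3 fires, +6 burnt (F count now 3)
Step 7: +1 fires, +3 burnt (F count now 1)
Step 8: +1 fires, +1 burnt (F count now 1)
Step 9: +0 fires, +1 burnt (F count now 0)
Fire out after step 9
Initially T: 21, now '.': 29
Total burnt (originally-T cells now '.'): 20

Answer: 20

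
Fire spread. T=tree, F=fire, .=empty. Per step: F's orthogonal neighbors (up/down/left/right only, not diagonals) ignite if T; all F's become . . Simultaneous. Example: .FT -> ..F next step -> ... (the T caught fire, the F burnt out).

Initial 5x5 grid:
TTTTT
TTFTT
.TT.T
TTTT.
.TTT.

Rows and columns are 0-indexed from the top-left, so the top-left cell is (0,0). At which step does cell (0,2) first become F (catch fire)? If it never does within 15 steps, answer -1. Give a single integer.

Step 1: cell (0,2)='F' (+4 fires, +1 burnt)
  -> target ignites at step 1
Step 2: cell (0,2)='.' (+6 fires, +4 burnt)
Step 3: cell (0,2)='.' (+6 fires, +6 burnt)
Step 4: cell (0,2)='.' (+3 fires, +6 burnt)
Step 5: cell (0,2)='.' (+0 fires, +3 burnt)
  fire out at step 5

1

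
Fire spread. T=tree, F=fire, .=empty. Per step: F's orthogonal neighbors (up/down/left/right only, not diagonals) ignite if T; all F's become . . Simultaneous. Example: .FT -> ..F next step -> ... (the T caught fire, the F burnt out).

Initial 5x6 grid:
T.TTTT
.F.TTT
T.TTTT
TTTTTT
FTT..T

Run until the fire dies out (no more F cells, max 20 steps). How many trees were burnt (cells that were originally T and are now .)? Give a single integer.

Step 1: +2 fires, +2 burnt (F count now 2)
Step 2: +3 fires, +2 burnt (F count now 3)
Step 3: +1 fires, +3 burnt (F count now 1)
Step 4: +2 fires, +1 burnt (F count now 2)
Step 5: +2 fires, +2 burnt (F count now 2)
Step 6: +3 fires, +2 burnt (F count now 3)
Step 7: +4 fires, +3 burnt (F count now 4)
Step 8: +3 fires, +4 burnt (F count now 3)
Step 9: +1 fires, +3 burnt (F count now 1)
Step 10: +0 fires, +1 burnt (F count now 0)
Fire out after step 10
Initially T: 22, now '.': 29
Total burnt (originally-T cells now '.'): 21

Answer: 21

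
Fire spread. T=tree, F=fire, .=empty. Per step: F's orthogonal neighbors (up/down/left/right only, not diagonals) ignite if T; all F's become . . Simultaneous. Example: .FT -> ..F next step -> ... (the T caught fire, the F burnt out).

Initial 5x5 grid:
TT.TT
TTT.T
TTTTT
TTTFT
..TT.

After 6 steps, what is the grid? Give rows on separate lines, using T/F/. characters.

Step 1: 4 trees catch fire, 1 burn out
  TT.TT
  TTT.T
  TTTFT
  TTF.F
  ..TF.
Step 2: 4 trees catch fire, 4 burn out
  TT.TT
  TTT.T
  TTF.F
  TF...
  ..F..
Step 3: 4 trees catch fire, 4 burn out
  TT.TT
  TTF.F
  TF...
  F....
  .....
Step 4: 3 trees catch fire, 4 burn out
  TT.TF
  TF...
  F....
  .....
  .....
Step 5: 3 trees catch fire, 3 burn out
  TF.F.
  F....
  .....
  .....
  .....
Step 6: 1 trees catch fire, 3 burn out
  F....
  .....
  .....
  .....
  .....

F....
.....
.....
.....
.....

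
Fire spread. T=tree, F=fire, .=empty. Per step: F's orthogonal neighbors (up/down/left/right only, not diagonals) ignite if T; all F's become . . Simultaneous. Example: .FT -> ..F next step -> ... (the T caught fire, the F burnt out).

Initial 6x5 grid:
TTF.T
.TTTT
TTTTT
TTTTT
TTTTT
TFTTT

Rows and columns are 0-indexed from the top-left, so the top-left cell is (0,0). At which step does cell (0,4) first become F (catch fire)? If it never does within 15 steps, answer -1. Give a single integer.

Step 1: cell (0,4)='T' (+5 fires, +2 burnt)
Step 2: cell (0,4)='T' (+8 fires, +5 burnt)
Step 3: cell (0,4)='T' (+7 fires, +8 burnt)
Step 4: cell (0,4)='F' (+5 fires, +7 burnt)
  -> target ignites at step 4
Step 5: cell (0,4)='.' (+1 fires, +5 burnt)
Step 6: cell (0,4)='.' (+0 fires, +1 burnt)
  fire out at step 6

4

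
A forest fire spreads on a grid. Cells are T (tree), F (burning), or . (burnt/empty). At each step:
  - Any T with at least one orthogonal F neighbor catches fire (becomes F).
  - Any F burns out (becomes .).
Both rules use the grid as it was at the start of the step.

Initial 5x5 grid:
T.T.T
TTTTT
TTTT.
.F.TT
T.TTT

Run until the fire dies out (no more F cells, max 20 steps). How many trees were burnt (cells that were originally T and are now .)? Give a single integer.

Step 1: +1 fires, +1 burnt (F count now 1)
Step 2: +3 fires, +1 burnt (F count now 3)
Step 3: +3 fires, +3 burnt (F count now 3)
Step 4: +4 fires, +3 burnt (F count now 4)
Step 5: +3 fires, +4 burnt (F count now 3)
Step 6: +3 fires, +3 burnt (F count now 3)
Step 7: +0 fires, +3 burnt (F count now 0)
Fire out after step 7
Initially T: 18, now '.': 24
Total burnt (originally-T cells now '.'): 17

Answer: 17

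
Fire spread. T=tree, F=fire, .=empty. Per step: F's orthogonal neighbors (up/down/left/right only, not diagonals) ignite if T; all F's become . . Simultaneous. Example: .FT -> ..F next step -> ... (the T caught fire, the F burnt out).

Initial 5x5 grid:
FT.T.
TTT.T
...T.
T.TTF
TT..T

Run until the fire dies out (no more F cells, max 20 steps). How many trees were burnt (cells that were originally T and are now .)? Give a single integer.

Step 1: +4 fires, +2 burnt (F count now 4)
Step 2: +3 fires, +4 burnt (F count now 3)
Step 3: +1 fires, +3 burnt (F count now 1)
Step 4: +0 fires, +1 burnt (F count now 0)
Fire out after step 4
Initially T: 13, now '.': 20
Total burnt (originally-T cells now '.'): 8

Answer: 8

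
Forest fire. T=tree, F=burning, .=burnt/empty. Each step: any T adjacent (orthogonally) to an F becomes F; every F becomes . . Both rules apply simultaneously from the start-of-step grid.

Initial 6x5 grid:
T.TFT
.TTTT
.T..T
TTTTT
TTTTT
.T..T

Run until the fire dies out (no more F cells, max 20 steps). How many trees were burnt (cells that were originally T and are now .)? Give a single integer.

Step 1: +3 fires, +1 burnt (F count now 3)
Step 2: +2 fires, +3 burnt (F count now 2)
Step 3: +2 fires, +2 burnt (F count now 2)
Step 4: +2 fires, +2 burnt (F count now 2)
Step 5: +3 fires, +2 burnt (F count now 3)
Step 6: +5 fires, +3 burnt (F count now 5)
Step 7: +3 fires, +5 burnt (F count now 3)
Step 8: +0 fires, +3 burnt (F count now 0)
Fire out after step 8
Initially T: 21, now '.': 29
Total burnt (originally-T cells now '.'): 20

Answer: 20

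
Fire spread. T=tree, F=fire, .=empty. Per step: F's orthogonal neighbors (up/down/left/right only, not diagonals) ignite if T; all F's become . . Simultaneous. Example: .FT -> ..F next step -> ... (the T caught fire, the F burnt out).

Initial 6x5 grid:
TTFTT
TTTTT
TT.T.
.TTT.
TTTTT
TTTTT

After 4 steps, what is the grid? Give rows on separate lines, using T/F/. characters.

Step 1: 3 trees catch fire, 1 burn out
  TF.FT
  TTFTT
  TT.T.
  .TTT.
  TTTTT
  TTTTT
Step 2: 4 trees catch fire, 3 burn out
  F...F
  TF.FT
  TT.T.
  .TTT.
  TTTTT
  TTTTT
Step 3: 4 trees catch fire, 4 burn out
  .....
  F...F
  TF.F.
  .TTT.
  TTTTT
  TTTTT
Step 4: 3 trees catch fire, 4 burn out
  .....
  .....
  F....
  .FTF.
  TTTTT
  TTTTT

.....
.....
F....
.FTF.
TTTTT
TTTTT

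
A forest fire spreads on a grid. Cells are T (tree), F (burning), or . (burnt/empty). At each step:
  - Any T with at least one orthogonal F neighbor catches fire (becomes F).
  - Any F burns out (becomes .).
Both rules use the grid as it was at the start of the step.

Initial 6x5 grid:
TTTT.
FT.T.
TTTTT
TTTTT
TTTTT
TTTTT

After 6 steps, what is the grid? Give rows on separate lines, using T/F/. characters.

Step 1: 3 trees catch fire, 1 burn out
  FTTT.
  .F.T.
  FTTTT
  TTTTT
  TTTTT
  TTTTT
Step 2: 3 trees catch fire, 3 burn out
  .FTT.
  ...T.
  .FTTT
  FTTTT
  TTTTT
  TTTTT
Step 3: 4 trees catch fire, 3 burn out
  ..FT.
  ...T.
  ..FTT
  .FTTT
  FTTTT
  TTTTT
Step 4: 5 trees catch fire, 4 burn out
  ...F.
  ...T.
  ...FT
  ..FTT
  .FTTT
  FTTTT
Step 5: 5 trees catch fire, 5 burn out
  .....
  ...F.
  ....F
  ...FT
  ..FTT
  .FTTT
Step 6: 3 trees catch fire, 5 burn out
  .....
  .....
  .....
  ....F
  ...FT
  ..FTT

.....
.....
.....
....F
...FT
..FTT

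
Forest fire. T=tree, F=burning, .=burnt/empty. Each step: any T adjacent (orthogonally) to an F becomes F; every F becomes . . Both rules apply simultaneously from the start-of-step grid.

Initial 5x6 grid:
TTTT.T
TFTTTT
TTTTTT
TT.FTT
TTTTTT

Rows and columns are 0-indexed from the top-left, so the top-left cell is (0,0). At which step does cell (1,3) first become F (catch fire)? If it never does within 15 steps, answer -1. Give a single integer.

Step 1: cell (1,3)='T' (+7 fires, +2 burnt)
Step 2: cell (1,3)='F' (+10 fires, +7 burnt)
  -> target ignites at step 2
Step 3: cell (1,3)='.' (+6 fires, +10 burnt)
Step 4: cell (1,3)='.' (+2 fires, +6 burnt)
Step 5: cell (1,3)='.' (+1 fires, +2 burnt)
Step 6: cell (1,3)='.' (+0 fires, +1 burnt)
  fire out at step 6

2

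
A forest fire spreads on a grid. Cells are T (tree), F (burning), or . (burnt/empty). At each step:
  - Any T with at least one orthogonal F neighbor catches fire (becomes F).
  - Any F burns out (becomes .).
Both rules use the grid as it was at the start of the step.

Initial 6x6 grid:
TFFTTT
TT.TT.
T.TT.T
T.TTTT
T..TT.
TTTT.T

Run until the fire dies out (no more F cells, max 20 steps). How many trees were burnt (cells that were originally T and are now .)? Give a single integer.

Answer: 24

Derivation:
Step 1: +3 fires, +2 burnt (F count now 3)
Step 2: +3 fires, +3 burnt (F count now 3)
Step 3: +4 fires, +3 burnt (F count now 4)
Step 4: +3 fires, +4 burnt (F count now 3)
Step 5: +4 fires, +3 burnt (F count now 4)
Step 6: +4 fires, +4 burnt (F count now 4)
Step 7: +3 fires, +4 burnt (F count now 3)
Step 8: +0 fires, +3 burnt (F count now 0)
Fire out after step 8
Initially T: 25, now '.': 35
Total burnt (originally-T cells now '.'): 24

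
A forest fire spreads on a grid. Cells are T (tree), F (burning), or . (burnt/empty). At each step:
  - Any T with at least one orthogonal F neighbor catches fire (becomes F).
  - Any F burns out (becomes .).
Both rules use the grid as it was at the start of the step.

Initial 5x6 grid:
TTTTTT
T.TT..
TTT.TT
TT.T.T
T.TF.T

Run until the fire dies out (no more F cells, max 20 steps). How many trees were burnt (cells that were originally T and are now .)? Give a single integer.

Answer: 2

Derivation:
Step 1: +2 fires, +1 burnt (F count now 2)
Step 2: +0 fires, +2 burnt (F count now 0)
Fire out after step 2
Initially T: 21, now '.': 11
Total burnt (originally-T cells now '.'): 2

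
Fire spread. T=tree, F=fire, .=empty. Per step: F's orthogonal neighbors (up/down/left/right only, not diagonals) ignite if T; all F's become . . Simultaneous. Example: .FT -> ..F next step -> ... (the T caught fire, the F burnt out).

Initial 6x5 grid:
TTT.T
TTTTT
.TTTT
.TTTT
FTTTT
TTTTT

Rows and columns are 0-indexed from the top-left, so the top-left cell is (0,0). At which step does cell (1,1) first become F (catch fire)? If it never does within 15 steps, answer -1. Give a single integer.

Step 1: cell (1,1)='T' (+2 fires, +1 burnt)
Step 2: cell (1,1)='T' (+3 fires, +2 burnt)
Step 3: cell (1,1)='T' (+4 fires, +3 burnt)
Step 4: cell (1,1)='F' (+5 fires, +4 burnt)
  -> target ignites at step 4
Step 5: cell (1,1)='.' (+6 fires, +5 burnt)
Step 6: cell (1,1)='.' (+4 fires, +6 burnt)
Step 7: cell (1,1)='.' (+1 fires, +4 burnt)
Step 8: cell (1,1)='.' (+1 fires, +1 burnt)
Step 9: cell (1,1)='.' (+0 fires, +1 burnt)
  fire out at step 9

4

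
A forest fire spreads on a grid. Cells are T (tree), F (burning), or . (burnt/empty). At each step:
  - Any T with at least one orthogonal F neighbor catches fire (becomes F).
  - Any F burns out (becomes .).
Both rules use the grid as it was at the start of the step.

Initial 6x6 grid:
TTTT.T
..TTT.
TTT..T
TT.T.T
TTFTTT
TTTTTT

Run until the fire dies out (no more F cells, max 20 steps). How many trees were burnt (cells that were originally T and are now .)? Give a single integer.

Step 1: +3 fires, +1 burnt (F count now 3)
Step 2: +6 fires, +3 burnt (F count now 6)
Step 3: +5 fires, +6 burnt (F count now 5)
Step 4: +4 fires, +5 burnt (F count now 4)
Step 5: +2 fires, +4 burnt (F count now 2)
Step 6: +2 fires, +2 burnt (F count now 2)
Step 7: +3 fires, +2 burnt (F count now 3)
Step 8: +1 fires, +3 burnt (F count now 1)
Step 9: +0 fires, +1 burnt (F count now 0)
Fire out after step 9
Initially T: 27, now '.': 35
Total burnt (originally-T cells now '.'): 26

Answer: 26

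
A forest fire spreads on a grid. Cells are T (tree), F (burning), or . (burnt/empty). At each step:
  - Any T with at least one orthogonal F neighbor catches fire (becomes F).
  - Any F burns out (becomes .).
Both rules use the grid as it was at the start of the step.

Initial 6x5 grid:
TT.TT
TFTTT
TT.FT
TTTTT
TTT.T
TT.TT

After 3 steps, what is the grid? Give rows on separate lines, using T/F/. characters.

Step 1: 7 trees catch fire, 2 burn out
  TF.TT
  F.FFT
  TF..F
  TTTFT
  TTT.T
  TT.TT
Step 2: 7 trees catch fire, 7 burn out
  F..FT
  ....F
  F....
  TFF.F
  TTT.T
  TT.TT
Step 3: 5 trees catch fire, 7 burn out
  ....F
  .....
  .....
  F....
  TFF.F
  TT.TT

....F
.....
.....
F....
TFF.F
TT.TT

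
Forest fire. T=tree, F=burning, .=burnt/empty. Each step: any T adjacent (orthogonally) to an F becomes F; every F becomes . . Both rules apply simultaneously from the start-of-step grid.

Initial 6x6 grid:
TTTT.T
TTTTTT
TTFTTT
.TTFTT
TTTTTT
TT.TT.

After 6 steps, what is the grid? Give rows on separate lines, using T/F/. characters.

Step 1: 6 trees catch fire, 2 burn out
  TTTT.T
  TTFTTT
  TF.FTT
  .TF.FT
  TTTFTT
  TT.TT.
Step 2: 10 trees catch fire, 6 burn out
  TTFT.T
  TF.FTT
  F...FT
  .F...F
  TTF.FT
  TT.FT.
Step 3: 8 trees catch fire, 10 burn out
  TF.F.T
  F...FT
  .....F
  ......
  TF...F
  TT..F.
Step 4: 4 trees catch fire, 8 burn out
  F....T
  .....F
  ......
  ......
  F.....
  TF....
Step 5: 2 trees catch fire, 4 burn out
  .....F
  ......
  ......
  ......
  ......
  F.....
Step 6: 0 trees catch fire, 2 burn out
  ......
  ......
  ......
  ......
  ......
  ......

......
......
......
......
......
......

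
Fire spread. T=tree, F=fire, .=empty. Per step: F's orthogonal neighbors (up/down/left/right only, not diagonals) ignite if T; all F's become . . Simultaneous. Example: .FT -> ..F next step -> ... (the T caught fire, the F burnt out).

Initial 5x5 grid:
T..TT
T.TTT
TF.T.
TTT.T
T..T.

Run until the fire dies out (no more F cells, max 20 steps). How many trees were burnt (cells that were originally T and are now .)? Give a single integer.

Answer: 7

Derivation:
Step 1: +2 fires, +1 burnt (F count now 2)
Step 2: +3 fires, +2 burnt (F count now 3)
Step 3: +2 fires, +3 burnt (F count now 2)
Step 4: +0 fires, +2 burnt (F count now 0)
Fire out after step 4
Initially T: 15, now '.': 17
Total burnt (originally-T cells now '.'): 7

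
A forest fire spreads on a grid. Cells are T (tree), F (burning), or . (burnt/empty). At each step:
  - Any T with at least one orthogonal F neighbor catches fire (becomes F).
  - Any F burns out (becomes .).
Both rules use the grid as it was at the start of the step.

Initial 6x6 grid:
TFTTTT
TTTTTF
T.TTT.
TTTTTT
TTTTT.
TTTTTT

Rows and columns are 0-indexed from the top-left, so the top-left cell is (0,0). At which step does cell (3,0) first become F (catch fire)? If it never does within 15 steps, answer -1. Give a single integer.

Step 1: cell (3,0)='T' (+5 fires, +2 burnt)
Step 2: cell (3,0)='T' (+6 fires, +5 burnt)
Step 3: cell (3,0)='T' (+4 fires, +6 burnt)
Step 4: cell (3,0)='F' (+5 fires, +4 burnt)
  -> target ignites at step 4
Step 5: cell (3,0)='.' (+5 fires, +5 burnt)
Step 6: cell (3,0)='.' (+5 fires, +5 burnt)
Step 7: cell (3,0)='.' (+1 fires, +5 burnt)
Step 8: cell (3,0)='.' (+0 fires, +1 burnt)
  fire out at step 8

4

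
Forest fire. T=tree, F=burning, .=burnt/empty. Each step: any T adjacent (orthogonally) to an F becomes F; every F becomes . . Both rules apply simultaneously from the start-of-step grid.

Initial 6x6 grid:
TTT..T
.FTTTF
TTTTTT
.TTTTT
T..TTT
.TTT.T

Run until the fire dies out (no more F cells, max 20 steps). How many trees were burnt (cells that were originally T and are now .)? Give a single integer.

Step 1: +6 fires, +2 burnt (F count now 6)
Step 2: +8 fires, +6 burnt (F count now 8)
Step 3: +4 fires, +8 burnt (F count now 4)
Step 4: +3 fires, +4 burnt (F count now 3)
Step 5: +1 fires, +3 burnt (F count now 1)
Step 6: +1 fires, +1 burnt (F count now 1)
Step 7: +1 fires, +1 burnt (F count now 1)
Step 8: +1 fires, +1 burnt (F count now 1)
Step 9: +0 fires, +1 burnt (F count now 0)
Fire out after step 9
Initially T: 26, now '.': 35
Total burnt (originally-T cells now '.'): 25

Answer: 25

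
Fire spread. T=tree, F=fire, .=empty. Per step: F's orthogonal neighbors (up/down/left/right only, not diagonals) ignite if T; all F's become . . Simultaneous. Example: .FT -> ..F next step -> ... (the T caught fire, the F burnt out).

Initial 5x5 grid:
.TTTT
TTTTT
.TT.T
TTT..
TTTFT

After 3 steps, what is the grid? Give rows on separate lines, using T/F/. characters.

Step 1: 2 trees catch fire, 1 burn out
  .TTTT
  TTTTT
  .TT.T
  TTT..
  TTF.F
Step 2: 2 trees catch fire, 2 burn out
  .TTTT
  TTTTT
  .TT.T
  TTF..
  TF...
Step 3: 3 trees catch fire, 2 burn out
  .TTTT
  TTTTT
  .TF.T
  TF...
  F....

.TTTT
TTTTT
.TF.T
TF...
F....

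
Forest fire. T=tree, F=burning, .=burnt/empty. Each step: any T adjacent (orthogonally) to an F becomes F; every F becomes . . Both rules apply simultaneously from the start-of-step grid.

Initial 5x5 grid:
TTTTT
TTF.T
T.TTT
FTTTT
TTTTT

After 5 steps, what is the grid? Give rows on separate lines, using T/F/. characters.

Step 1: 6 trees catch fire, 2 burn out
  TTFTT
  TF..T
  F.FTT
  .FTTT
  FTTTT
Step 2: 6 trees catch fire, 6 burn out
  TF.FT
  F...T
  ...FT
  ..FTT
  .FTTT
Step 3: 5 trees catch fire, 6 burn out
  F...F
  ....T
  ....F
  ...FT
  ..FTT
Step 4: 3 trees catch fire, 5 burn out
  .....
  ....F
  .....
  ....F
  ...FT
Step 5: 1 trees catch fire, 3 burn out
  .....
  .....
  .....
  .....
  ....F

.....
.....
.....
.....
....F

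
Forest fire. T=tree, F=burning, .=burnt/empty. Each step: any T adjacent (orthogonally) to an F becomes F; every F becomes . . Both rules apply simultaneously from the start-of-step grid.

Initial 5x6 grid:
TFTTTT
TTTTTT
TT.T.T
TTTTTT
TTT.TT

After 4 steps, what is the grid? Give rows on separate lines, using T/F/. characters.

Step 1: 3 trees catch fire, 1 burn out
  F.FTTT
  TFTTTT
  TT.T.T
  TTTTTT
  TTT.TT
Step 2: 4 trees catch fire, 3 burn out
  ...FTT
  F.FTTT
  TF.T.T
  TTTTTT
  TTT.TT
Step 3: 4 trees catch fire, 4 burn out
  ....FT
  ...FTT
  F..T.T
  TFTTTT
  TTT.TT
Step 4: 6 trees catch fire, 4 burn out
  .....F
  ....FT
  ...F.T
  F.FTTT
  TFT.TT

.....F
....FT
...F.T
F.FTTT
TFT.TT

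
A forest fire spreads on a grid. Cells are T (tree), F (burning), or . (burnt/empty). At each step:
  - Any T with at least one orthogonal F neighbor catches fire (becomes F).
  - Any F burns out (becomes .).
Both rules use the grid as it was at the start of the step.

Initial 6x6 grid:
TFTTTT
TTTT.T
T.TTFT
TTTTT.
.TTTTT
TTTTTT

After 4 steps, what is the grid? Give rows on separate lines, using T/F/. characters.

Step 1: 6 trees catch fire, 2 burn out
  F.FTTT
  TFTT.T
  T.TF.F
  TTTTF.
  .TTTTT
  TTTTTT
Step 2: 8 trees catch fire, 6 burn out
  ...FTT
  F.FF.F
  T.F...
  TTTF..
  .TTTFT
  TTTTTT
Step 3: 7 trees catch fire, 8 burn out
  ....FF
  ......
  F.....
  TTF...
  .TTF.F
  TTTTFT
Step 4: 5 trees catch fire, 7 burn out
  ......
  ......
  ......
  FF....
  .TF...
  TTTF.F

......
......
......
FF....
.TF...
TTTF.F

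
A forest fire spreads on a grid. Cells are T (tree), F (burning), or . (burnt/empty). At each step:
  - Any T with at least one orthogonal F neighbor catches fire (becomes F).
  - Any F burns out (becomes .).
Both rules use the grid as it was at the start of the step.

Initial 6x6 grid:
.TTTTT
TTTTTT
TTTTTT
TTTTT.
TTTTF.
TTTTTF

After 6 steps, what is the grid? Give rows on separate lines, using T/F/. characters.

Step 1: 3 trees catch fire, 2 burn out
  .TTTTT
  TTTTTT
  TTTTTT
  TTTTF.
  TTTF..
  TTTTF.
Step 2: 4 trees catch fire, 3 burn out
  .TTTTT
  TTTTTT
  TTTTFT
  TTTF..
  TTF...
  TTTF..
Step 3: 6 trees catch fire, 4 burn out
  .TTTTT
  TTTTFT
  TTTF.F
  TTF...
  TF....
  TTF...
Step 4: 7 trees catch fire, 6 burn out
  .TTTFT
  TTTF.F
  TTF...
  TF....
  F.....
  TF....
Step 5: 6 trees catch fire, 7 burn out
  .TTF.F
  TTF...
  TF....
  F.....
  ......
  F.....
Step 6: 3 trees catch fire, 6 burn out
  .TF...
  TF....
  F.....
  ......
  ......
  ......

.TF...
TF....
F.....
......
......
......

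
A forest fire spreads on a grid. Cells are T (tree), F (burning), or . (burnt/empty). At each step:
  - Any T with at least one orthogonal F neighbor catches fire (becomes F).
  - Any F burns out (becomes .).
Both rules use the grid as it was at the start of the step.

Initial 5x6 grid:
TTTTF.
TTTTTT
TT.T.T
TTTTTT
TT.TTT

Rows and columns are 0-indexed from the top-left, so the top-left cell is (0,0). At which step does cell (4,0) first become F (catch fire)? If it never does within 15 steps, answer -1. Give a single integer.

Step 1: cell (4,0)='T' (+2 fires, +1 burnt)
Step 2: cell (4,0)='T' (+3 fires, +2 burnt)
Step 3: cell (4,0)='T' (+4 fires, +3 burnt)
Step 4: cell (4,0)='T' (+4 fires, +4 burnt)
Step 5: cell (4,0)='T' (+6 fires, +4 burnt)
Step 6: cell (4,0)='T' (+3 fires, +6 burnt)
Step 7: cell (4,0)='T' (+2 fires, +3 burnt)
Step 8: cell (4,0)='F' (+1 fires, +2 burnt)
  -> target ignites at step 8
Step 9: cell (4,0)='.' (+0 fires, +1 burnt)
  fire out at step 9

8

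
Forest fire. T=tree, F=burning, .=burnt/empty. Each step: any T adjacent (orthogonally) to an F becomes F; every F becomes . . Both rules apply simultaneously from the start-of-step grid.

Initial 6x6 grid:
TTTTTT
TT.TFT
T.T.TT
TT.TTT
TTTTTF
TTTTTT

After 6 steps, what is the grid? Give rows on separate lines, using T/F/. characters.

Step 1: 7 trees catch fire, 2 burn out
  TTTTFT
  TT.F.F
  T.T.FT
  TT.TTF
  TTTTF.
  TTTTTF
Step 2: 6 trees catch fire, 7 burn out
  TTTF.F
  TT....
  T.T..F
  TT.TF.
  TTTF..
  TTTTF.
Step 3: 4 trees catch fire, 6 burn out
  TTF...
  TT....
  T.T...
  TT.F..
  TTF...
  TTTF..
Step 4: 3 trees catch fire, 4 burn out
  TF....
  TT....
  T.T...
  TT....
  TF....
  TTF...
Step 5: 5 trees catch fire, 3 burn out
  F.....
  TF....
  T.T...
  TF....
  F.....
  TF....
Step 6: 3 trees catch fire, 5 burn out
  ......
  F.....
  T.T...
  F.....
  ......
  F.....

......
F.....
T.T...
F.....
......
F.....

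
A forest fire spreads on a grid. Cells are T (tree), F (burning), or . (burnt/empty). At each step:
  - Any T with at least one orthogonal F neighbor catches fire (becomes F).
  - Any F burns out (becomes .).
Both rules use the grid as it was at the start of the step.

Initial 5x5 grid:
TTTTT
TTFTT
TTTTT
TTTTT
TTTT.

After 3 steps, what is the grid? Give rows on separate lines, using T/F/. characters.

Step 1: 4 trees catch fire, 1 burn out
  TTFTT
  TF.FT
  TTFTT
  TTTTT
  TTTT.
Step 2: 7 trees catch fire, 4 burn out
  TF.FT
  F...F
  TF.FT
  TTFTT
  TTTT.
Step 3: 7 trees catch fire, 7 burn out
  F...F
  .....
  F...F
  TF.FT
  TTFT.

F...F
.....
F...F
TF.FT
TTFT.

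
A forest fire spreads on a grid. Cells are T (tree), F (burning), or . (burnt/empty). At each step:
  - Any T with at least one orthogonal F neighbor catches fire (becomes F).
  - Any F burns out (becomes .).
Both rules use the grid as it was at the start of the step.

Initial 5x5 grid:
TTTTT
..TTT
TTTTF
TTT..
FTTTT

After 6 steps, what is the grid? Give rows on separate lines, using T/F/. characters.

Step 1: 4 trees catch fire, 2 burn out
  TTTTT
  ..TTF
  TTTF.
  FTT..
  .FTTT
Step 2: 6 trees catch fire, 4 burn out
  TTTTF
  ..TF.
  FTF..
  .FT..
  ..FTT
Step 3: 5 trees catch fire, 6 burn out
  TTTF.
  ..F..
  .F...
  ..F..
  ...FT
Step 4: 2 trees catch fire, 5 burn out
  TTF..
  .....
  .....
  .....
  ....F
Step 5: 1 trees catch fire, 2 burn out
  TF...
  .....
  .....
  .....
  .....
Step 6: 1 trees catch fire, 1 burn out
  F....
  .....
  .....
  .....
  .....

F....
.....
.....
.....
.....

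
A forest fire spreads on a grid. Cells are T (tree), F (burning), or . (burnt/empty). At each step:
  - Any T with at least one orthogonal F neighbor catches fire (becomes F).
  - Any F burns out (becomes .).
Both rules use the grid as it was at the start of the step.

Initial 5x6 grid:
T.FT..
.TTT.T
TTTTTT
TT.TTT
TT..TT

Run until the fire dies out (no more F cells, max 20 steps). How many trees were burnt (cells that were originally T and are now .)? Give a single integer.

Step 1: +2 fires, +1 burnt (F count now 2)
Step 2: +3 fires, +2 burnt (F count now 3)
Step 3: +2 fires, +3 burnt (F count now 2)
Step 4: +4 fires, +2 burnt (F count now 4)
Step 5: +4 fires, +4 burnt (F count now 4)
Step 6: +4 fires, +4 burnt (F count now 4)
Step 7: +1 fires, +4 burnt (F count now 1)
Step 8: +0 fires, +1 burnt (F count now 0)
Fire out after step 8
Initially T: 21, now '.': 29
Total burnt (originally-T cells now '.'): 20

Answer: 20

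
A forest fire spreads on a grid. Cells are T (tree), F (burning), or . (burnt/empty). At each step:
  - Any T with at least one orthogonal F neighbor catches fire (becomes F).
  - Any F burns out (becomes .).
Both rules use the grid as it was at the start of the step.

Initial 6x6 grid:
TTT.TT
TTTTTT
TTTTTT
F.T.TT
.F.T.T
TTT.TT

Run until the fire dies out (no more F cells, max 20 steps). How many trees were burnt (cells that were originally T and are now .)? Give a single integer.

Answer: 26

Derivation:
Step 1: +2 fires, +2 burnt (F count now 2)
Step 2: +4 fires, +2 burnt (F count now 4)
Step 3: +3 fires, +4 burnt (F count now 3)
Step 4: +4 fires, +3 burnt (F count now 4)
Step 5: +3 fires, +4 burnt (F count now 3)
Step 6: +3 fires, +3 burnt (F count now 3)
Step 7: +3 fires, +3 burnt (F count now 3)
Step 8: +2 fires, +3 burnt (F count now 2)
Step 9: +1 fires, +2 burnt (F count now 1)
Step 10: +1 fires, +1 burnt (F count now 1)
Step 11: +0 fires, +1 burnt (F count now 0)
Fire out after step 11
Initially T: 27, now '.': 35
Total burnt (originally-T cells now '.'): 26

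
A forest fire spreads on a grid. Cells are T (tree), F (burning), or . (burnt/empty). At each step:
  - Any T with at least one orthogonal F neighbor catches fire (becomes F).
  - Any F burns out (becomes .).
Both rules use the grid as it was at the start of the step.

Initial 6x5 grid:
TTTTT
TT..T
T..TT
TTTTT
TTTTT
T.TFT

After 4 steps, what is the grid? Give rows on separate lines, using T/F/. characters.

Step 1: 3 trees catch fire, 1 burn out
  TTTTT
  TT..T
  T..TT
  TTTTT
  TTTFT
  T.F.F
Step 2: 3 trees catch fire, 3 burn out
  TTTTT
  TT..T
  T..TT
  TTTFT
  TTF.F
  T....
Step 3: 4 trees catch fire, 3 burn out
  TTTTT
  TT..T
  T..FT
  TTF.F
  TF...
  T....
Step 4: 3 trees catch fire, 4 burn out
  TTTTT
  TT..T
  T...F
  TF...
  F....
  T....

TTTTT
TT..T
T...F
TF...
F....
T....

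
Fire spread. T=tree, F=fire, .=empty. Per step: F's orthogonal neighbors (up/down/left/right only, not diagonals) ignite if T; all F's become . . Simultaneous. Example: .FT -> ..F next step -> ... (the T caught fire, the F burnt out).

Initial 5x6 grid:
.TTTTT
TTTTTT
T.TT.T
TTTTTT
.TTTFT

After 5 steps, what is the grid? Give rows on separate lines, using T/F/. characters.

Step 1: 3 trees catch fire, 1 burn out
  .TTTTT
  TTTTTT
  T.TT.T
  TTTTFT
  .TTF.F
Step 2: 3 trees catch fire, 3 burn out
  .TTTTT
  TTTTTT
  T.TT.T
  TTTF.F
  .TF...
Step 3: 4 trees catch fire, 3 burn out
  .TTTTT
  TTTTTT
  T.TF.F
  TTF...
  .F....
Step 4: 4 trees catch fire, 4 burn out
  .TTTTT
  TTTFTF
  T.F...
  TF....
  ......
Step 5: 5 trees catch fire, 4 burn out
  .TTFTF
  TTF.F.
  T.....
  F.....
  ......

.TTFTF
TTF.F.
T.....
F.....
......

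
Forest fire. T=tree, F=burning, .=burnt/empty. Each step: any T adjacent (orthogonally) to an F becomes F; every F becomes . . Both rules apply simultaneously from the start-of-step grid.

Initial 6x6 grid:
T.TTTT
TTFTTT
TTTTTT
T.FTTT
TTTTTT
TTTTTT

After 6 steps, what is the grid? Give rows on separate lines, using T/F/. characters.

Step 1: 6 trees catch fire, 2 burn out
  T.FTTT
  TF.FTT
  TTFTTT
  T..FTT
  TTFTTT
  TTTTTT
Step 2: 9 trees catch fire, 6 burn out
  T..FTT
  F...FT
  TF.FTT
  T...FT
  TF.FTT
  TTFTTT
Step 3: 10 trees catch fire, 9 burn out
  F...FT
  .....F
  F...FT
  T....F
  F...FT
  TF.FTT
Step 4: 6 trees catch fire, 10 burn out
  .....F
  ......
  .....F
  F.....
  .....F
  F...FT
Step 5: 1 trees catch fire, 6 burn out
  ......
  ......
  ......
  ......
  ......
  .....F
Step 6: 0 trees catch fire, 1 burn out
  ......
  ......
  ......
  ......
  ......
  ......

......
......
......
......
......
......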